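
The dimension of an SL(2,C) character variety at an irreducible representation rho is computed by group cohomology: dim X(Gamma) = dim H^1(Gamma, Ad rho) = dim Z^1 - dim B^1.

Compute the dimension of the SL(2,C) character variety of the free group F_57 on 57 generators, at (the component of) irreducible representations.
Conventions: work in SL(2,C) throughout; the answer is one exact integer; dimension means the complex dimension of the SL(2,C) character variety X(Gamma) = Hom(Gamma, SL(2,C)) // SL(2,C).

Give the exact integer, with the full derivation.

168

Gamma = F_57 has 57 generators and no relators.
A cocycle picks one sl_2 vector per generator freely, giving dim Z^1 = 3*57 = 171.
dim B^1 = 3: the coboundary map is injective because an irreducible image has centralizer 0 in sl_2.
Therefore dim X = 171 - 3 = 168.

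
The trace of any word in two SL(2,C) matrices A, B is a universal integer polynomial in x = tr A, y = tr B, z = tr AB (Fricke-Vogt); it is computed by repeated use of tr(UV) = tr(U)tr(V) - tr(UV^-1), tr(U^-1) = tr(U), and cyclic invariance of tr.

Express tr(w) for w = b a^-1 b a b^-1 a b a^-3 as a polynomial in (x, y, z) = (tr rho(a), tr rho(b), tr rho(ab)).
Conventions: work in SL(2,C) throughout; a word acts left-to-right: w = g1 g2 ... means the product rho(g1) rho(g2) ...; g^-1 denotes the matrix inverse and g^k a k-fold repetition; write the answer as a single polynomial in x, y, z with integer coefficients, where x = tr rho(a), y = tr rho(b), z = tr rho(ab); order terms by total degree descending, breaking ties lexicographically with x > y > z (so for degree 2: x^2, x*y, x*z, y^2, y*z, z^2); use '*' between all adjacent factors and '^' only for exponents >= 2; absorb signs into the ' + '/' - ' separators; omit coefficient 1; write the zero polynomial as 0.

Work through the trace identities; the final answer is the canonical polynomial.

x^5*y^3*z - x^6*y^2 - x^4*y^4 - 3*x^4*y^2*z^2 + 2*x^5*y*z + 3*x^3*y*z^3 + 6*x^4*y^2 - x^4*z^2 + 2*x^2*y^4 + 4*x^2*y^2*z^2 - x^2*z^4 - 11*x^3*y*z - 3*x*y^3*z - 4*x*y*z^3 - 7*x^2*y^2 + 5*x^2*z^2 + y^2*z^2 + z^4 + 11*x*y*z - x^2 - y^2 - 4*z^2 + 2

tr(a^2 b) = tr(a) * tr(b a) - tr(b)   [square of a] = x*z - y
tr(a^2) = tr(a) * tr(a) - tr(1)   [square of a] = x^2 - 2
use: tr(b a^2 b) = tr(b) * tr(a^2 b) - tr(a^2)   [square of b] = x*y*z - x^2 - y^2 + 2
tr(b a^2 b^2) = tr(b) * tr(b a^2 b) - tr(b a^2)   [square of b] = x*y^2*z - x^2*y - y^3 - x*z + 3*y
apply: tr(a b a b) = tr(a b) * tr(a b) - tr(1)   [split at a repeated a] = z^2 - 2
use: tr(b^2 a b a) = tr(b) * tr(a b a b) - tr(a b a)   [square of b] = y*z^2 - x*z - y
use: tr(b a b) = tr(b) * tr(a b) - tr(a)   [square of b] = y*z - x
tr(b^2 a b) = tr(b) * tr(b a b) - tr(b a)   [square of b] = y^2*z - x*y - z
tr(b a^2 b^2 a) = tr(a) * tr(b^2 a b a) - tr(b^2 a b)   [square of a] = x*y*z^2 - x^2*z - y^2*z + z
tr(b a^-1 b a^2 b) = tr(b a^2 b^2) * tr(a) - tr(b a^2 b^2 a)   [inverse elimination on a] = x^2*y^2*z - x^3*y - x*y^3 - x*y*z^2 + y^2*z + 3*x*y - z
tr(a^2 b a b) = tr(a) * tr(b a b a) - tr(b a b)   [square of a] = x*z^2 - y*z - x
apply: tr(a^2 b a) = tr(a) * tr(b a^2) - tr(b a)   [square of a] = x^2*z - x*y - z
use: tr(b a^2 b a b) = tr(b) * tr(a^2 b a b) - tr(a^2 b a)   [square of b] = x*y*z^2 - x^2*z - y^2*z + z
apply: tr(b a b a b a) = tr(b a) * tr(b a b a) - tr(b^-1 a^-1)   [split at a repeated b] = z^3 - 3*z
apply: tr(b a^2 b a b a) = tr(a) * tr(b a b a b a) - tr(b a b a b)   [square of a] = x*z^3 - y*z^2 - 2*x*z + y
use: tr(b a^-1 b a^2 b a) = tr(b a^2 b a b) * tr(a) - tr(b a^2 b a b a)   [inverse elimination on a] = x^2*y*z^2 - x^3*z - x*y^2*z - x*z^3 + y*z^2 + 3*x*z - y
tr(a b a^-1 b a^-1 b a) = tr(b a^-1 b a^2 b) * tr(a) - tr(b a^-1 b a^2 b a)   [inverse elimination on a] = x^3*y^2*z - x^4*y - x^2*y^3 - 2*x^2*y*z^2 + x^3*z + 2*x*y^2*z + x*z^3 + 3*x^2*y - y*z^2 - 4*x*z + y
tr(b a b a b^2) = tr(b) * tr(a b a b^2) - tr(a b a b)   [square of b] = y^2*z^2 - x*y*z - y^2 - z^2 + 2
apply: tr(b a b a b^2 a) = tr(b) * tr(a b a b a b) - tr(a b a b a)   [square of b] = y*z^3 - x*z^2 - 2*y*z + x
tr(b a^-1 b a b a b) = tr(b a b a b^2) * tr(a) - tr(b a b a b^2 a)   [inverse elimination on a] = x*y^2*z^2 - x^2*y*z - y*z^3 - x*y^2 + 2*y*z + x
tr(b a b a b a b a) = tr(b a b a) * tr(b a b a) - tr(1)   [split at a repeated b] = z^4 - 4*z^2 + 2
apply: tr(b a^-1 b a b a b a) = tr(b a b a b a b) * tr(a) - tr(b a b a b a b a)   [inverse elimination on a] = x*y*z^3 - x^2*z^2 - z^4 - 2*x*y*z + x^2 + 4*z^2 - 2
tr(a b a^-1 b a^-1 b a b) = tr(b a^-1 b a b a b) * tr(a) - tr(b a^-1 b a b a b a)   [inverse elimination on a] = x^2*y^2*z^2 - x^3*y*z - 2*x*y*z^3 - x^2*y^2 + x^2*z^2 + z^4 + 4*x*y*z - 4*z^2 + 2
use: tr(a^-1 b a^-1 b a b^-1 a b) = tr(a b a^-1 b a^-1 b a) * tr(b) - tr(a b a^-1 b a^-1 b a b)   [inverse elimination on b] = x^3*y^3*z - x^4*y^2 - x^2*y^4 - 3*x^2*y^2*z^2 + 2*x^3*y*z + 2*x*y^3*z + 3*x*y*z^3 + 4*x^2*y^2 - x^2*z^2 - y^2*z^2 - z^4 - 8*x*y*z + y^2 + 4*z^2 - 2
tr(b a b^-1 a b^2) = tr(a b^3 a) * tr(b) - tr(a b^3 a b)   [inverse elimination on b] = x*y^3*z - x^2*y^2 - y^4 - y^2*z^2 + 4*y^2 + z^2 - 2
use: tr(b a b^-1 a b^2 a) = tr(a b^2 a b a) * tr(b) - tr(a b^2 a b a b)   [inverse elimination on b] = x*y^2*z^2 - x^2*y*z - y^3*z - y*z^3 + x*z^2 + 3*y*z - x
tr(b a^-1 b a b^-1 a b) = tr(b a b^-1 a b^2) * tr(a) - tr(b a b^-1 a b^2 a)   [inverse elimination on a] = x^2*y^3*z - x^3*y^2 - x*y^4 - 2*x*y^2*z^2 + x^2*y*z + y^3*z + y*z^3 + 4*x*y^2 - 3*y*z - x
apply: tr(b a^-1 b a b^-1 a b a^-2) = tr(a^-1 b a^-1 b a b^-1 a b) * tr(a) - tr(a^-1 b a^-1 b a b^-1 a b a)   [inverse elimination on a] = x^4*y^3*z - x^5*y^2 - x^3*y^4 - 3*x^3*y^2*z^2 + 2*x^4*y*z + x^2*y^3*z + 3*x^2*y*z^3 + 5*x^3*y^2 - x^3*z^2 + x*y^4 + x*y^2*z^2 - x*z^4 - 9*x^2*y*z - y^3*z - y*z^3 - 3*x*y^2 + 4*x*z^2 + 3*y*z - x
use: tr(b a^-1 b a b^-1 a b a^-3) = tr(b a^-1 b a b^-1 a b a^-2) * tr(a) - tr(b a^-1 b a b^-1 a b a^-1)   [inverse elimination on a] = x^5*y^3*z - x^6*y^2 - x^4*y^4 - 3*x^4*y^2*z^2 + 2*x^5*y*z + 3*x^3*y*z^3 + 6*x^4*y^2 - x^4*z^2 + 2*x^2*y^4 + 4*x^2*y^2*z^2 - x^2*z^4 - 11*x^3*y*z - 3*x*y^3*z - 4*x*y*z^3 - 7*x^2*y^2 + 5*x^2*z^2 + y^2*z^2 + z^4 + 11*x*y*z - x^2 - y^2 - 4*z^2 + 2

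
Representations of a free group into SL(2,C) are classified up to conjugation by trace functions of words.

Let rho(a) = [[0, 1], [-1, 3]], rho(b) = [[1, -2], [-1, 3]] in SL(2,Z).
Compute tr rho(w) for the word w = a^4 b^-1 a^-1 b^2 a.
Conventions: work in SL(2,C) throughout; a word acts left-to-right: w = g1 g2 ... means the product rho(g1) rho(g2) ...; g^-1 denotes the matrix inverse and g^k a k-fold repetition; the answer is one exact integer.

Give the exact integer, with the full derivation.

rho(a) = [[0, 1], [-1, 3]]
... * rho(a) = [[0, 1], [-1, 3]]  ->  [[-1, 3], [-3, 8]]
... * rho(a) = [[0, 1], [-1, 3]]  ->  [[-3, 8], [-8, 21]]
... * rho(a) = [[0, 1], [-1, 3]]  ->  [[-8, 21], [-21, 55]]
... * rho(b^-1) = [[3, 2], [1, 1]]  ->  [[-3, 5], [-8, 13]]
... * rho(a^-1) = [[3, -1], [1, 0]]  ->  [[-4, 3], [-11, 8]]
... * rho(b) = [[1, -2], [-1, 3]]  ->  [[-7, 17], [-19, 46]]
... * rho(b) = [[1, -2], [-1, 3]]  ->  [[-24, 65], [-65, 176]]
... * rho(a) = [[0, 1], [-1, 3]]  ->  [[-65, 171], [-176, 463]]
tr = -65 + 463 = 398

398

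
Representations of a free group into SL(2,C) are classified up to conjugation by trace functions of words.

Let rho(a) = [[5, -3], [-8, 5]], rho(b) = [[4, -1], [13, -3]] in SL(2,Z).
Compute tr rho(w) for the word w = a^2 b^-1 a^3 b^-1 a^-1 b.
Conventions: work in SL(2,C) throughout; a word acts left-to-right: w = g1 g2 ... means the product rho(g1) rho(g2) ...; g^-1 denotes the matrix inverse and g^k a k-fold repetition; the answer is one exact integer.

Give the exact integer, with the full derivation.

rho(a) = [[5, -3], [-8, 5]]
... * rho(a) = [[5, -3], [-8, 5]]  ->  [[49, -30], [-80, 49]]
... * rho(b^-1) = [[-3, 1], [-13, 4]]  ->  [[243, -71], [-397, 116]]
... * rho(a) = [[5, -3], [-8, 5]]  ->  [[1783, -1084], [-2913, 1771]]
... * rho(a) = [[5, -3], [-8, 5]]  ->  [[17587, -10769], [-28733, 17594]]
... * rho(a) = [[5, -3], [-8, 5]]  ->  [[174087, -106606], [-284417, 174169]]
... * rho(b^-1) = [[-3, 1], [-13, 4]]  ->  [[863617, -252337], [-1410946, 412259]]
... * rho(a^-1) = [[5, 3], [8, 5]]  ->  [[2299389, 1329166], [-3756658, -2171543]]
... * rho(b) = [[4, -1], [13, -3]]  ->  [[26476714, -6286887], [-43256691, 10271287]]
tr = 26476714 + 10271287 = 36748001

36748001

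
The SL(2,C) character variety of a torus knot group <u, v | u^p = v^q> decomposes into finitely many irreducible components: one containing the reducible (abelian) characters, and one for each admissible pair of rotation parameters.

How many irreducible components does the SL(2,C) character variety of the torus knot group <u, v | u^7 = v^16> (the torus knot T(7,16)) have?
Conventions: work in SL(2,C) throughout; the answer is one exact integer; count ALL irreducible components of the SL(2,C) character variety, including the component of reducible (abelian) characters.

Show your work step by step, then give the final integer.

46

For T(7,16): irreducibility forces the central element u^7 = v^16 to one of +I, -I.
So on each irreducible component the traces are pinned: tr(u) = 2*cos(pi*alpha/7) with 1 <= alpha <= 6, tr(v) = 2*cos(pi*beta/16) with 1 <= beta <= 15.
Consistency of u^7 = (-1)^alpha I with v^16 = (-1)^beta I forces alpha = beta (mod 2).
Enumerate parity-matched pairs: 3*8 odd-odd plus 3*7 even-even gives 45.
components with irreducible characters: 45; plus the single component of reducible (abelian) characters: total 46.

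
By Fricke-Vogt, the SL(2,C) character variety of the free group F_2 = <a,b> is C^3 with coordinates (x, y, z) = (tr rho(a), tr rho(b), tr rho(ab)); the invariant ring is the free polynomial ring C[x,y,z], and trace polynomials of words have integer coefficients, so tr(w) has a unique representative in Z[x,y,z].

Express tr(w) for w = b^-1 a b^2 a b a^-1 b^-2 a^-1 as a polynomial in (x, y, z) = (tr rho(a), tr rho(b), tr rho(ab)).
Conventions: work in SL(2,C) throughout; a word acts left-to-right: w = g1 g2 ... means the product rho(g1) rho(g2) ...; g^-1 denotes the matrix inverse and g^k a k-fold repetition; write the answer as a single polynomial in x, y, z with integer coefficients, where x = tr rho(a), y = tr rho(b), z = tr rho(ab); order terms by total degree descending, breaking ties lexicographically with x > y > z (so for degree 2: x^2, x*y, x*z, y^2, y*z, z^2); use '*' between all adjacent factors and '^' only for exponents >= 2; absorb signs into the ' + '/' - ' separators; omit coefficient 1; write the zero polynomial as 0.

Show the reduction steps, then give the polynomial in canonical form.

-x*y^3*z^3 + 3*x^2*y^2*z^2 + y^4*z^2 + y^2*z^4 - 3*x^3*y*z - 2*x*y^3*z - 2*x*y*z^3 + x^4 + x^2*y^2 + x^2*z^2 - 4*y^2*z^2 + 8*x*y*z - 4*x^2 + 2

trace(b a b) = trace(b) trace(a b) - trace(a) = y*z - x
trace(b a b a) = trace(b a) trace(b a) - trace(1)   [split at repeated b] = z^2 - 2
trace(b a b a^-1) = trace(b a b) trace(a) - trace(b a b a) = x*y*z - x^2 - z^2 + 2
trace(a b a) = trace(a) trace(b a) - trace(b) = x*z - y
trace(a b^2 a b) = trace(b) trace(a b a b) - trace(a b a) = y*z^2 - x*z - y
trace(a^2) = trace(a) trace(a) - trace(1) = x^2 - 2
trace(a b^2 a) = trace(b) trace(a^2 b) - trace(a^2) = x*y*z - x^2 - y^2 + 2
trace(b a b^2 a b) = trace(b) trace(a b^2 a b) - trace(a b^2 a) = y^2*z^2 - 2*x*y*z + x^2 - 2
trace(a b a b a b) = trace(a b) trace(a b a b) - trace(a^-1 b^-1)   [split at repeated a] = z^3 - 3*z
trace(a b a b a) = trace(a) trace(b a b a) - trace(b a b) = x*z^2 - y*z - x
trace(b a b^2 a b a) = trace(b) trace(a b a b a b) - trace(a b a b a) = y*z^3 - x*z^2 - 2*y*z + x
trace(a^-1 b a b^2 a b) = trace(b a b^2 a b) trace(a) - trace(b a b^2 a b a) = x*y^2*z^2 - 2*x^2*y*z - y*z^3 + x^3 + x*z^2 + 2*y*z - 3*x
trace(a^-1 b a b^2 a b a^-1) = trace(a^-1 b a b^2 a b) trace(a) - trace(a^-1 b a b^2 a b a) = x^2*y^2*z^2 - 2*x^3*y*z - x*y*z^3 + x^4 + x^2*z^2 - y^2*z^2 + 4*x*y*z - 4*x^2 + 2
trace(b a b^2 a b^2) = trace(b) trace(b a b^2 a b) - trace(b a b^2 a) = y^3*z^2 - 2*x*y^2*z + x^2*y - y*z^2 + x*z - y
trace(b^2 a b) = trace(b) trace(a b^2) - trace(a b) = y^2*z - x*y - z
trace(a b^2 a b a) = trace(a) trace(b^2 a b a) - trace(b^2 a b) = x*y*z^2 - x^2*z - y^2*z + z
trace(b a b^2 a b^2 a) = trace(b) trace(a b^2 a b a b) - trace(a b^2 a b a) = y^2*z^3 - 2*x*y*z^2 + x^2*z - y^2*z + x*y - z
trace(b a^-1 b a b^2 a b) = trace(b a b^2 a b^2) trace(a) - trace(b a b^2 a b^2 a) = x*y^3*z^2 - 2*x^2*y^2*z - y^2*z^3 + x^3*y + x*y*z^2 + y^2*z - 2*x*y + z
trace(a b a b a b a b) = trace(b a b a) trace(b a b a) - trace(1)   [split at repeated b] = z^4 - 4*z^2 + 2
trace(a b a b a b a) = trace(a) trace(b a b a b a) - trace(b a b a b) = x*z^3 - y*z^2 - 2*x*z + y
trace(b a b^2 a b a b a) = trace(b) trace(a b a b a b a b) - trace(a b a b a b a) = y*z^4 - x*z^3 - 3*y*z^2 + 2*x*z + y
trace(b a^-1 b a b^2 a b a) = trace(b a b^2 a b a b) trace(a) - trace(b a b^2 a b a b a) = x*y^2*z^3 - 2*x^2*y*z^2 - y*z^4 + x^3*z - x*y^2*z + x*z^3 + x^2*y + 3*y*z^2 - 3*x*z - y
trace(a^-1 b a b^2 a b a^-1 b) = trace(b a^-1 b a b^2 a b) trace(a) - trace(b a^-1 b a b^2 a b a) = x^2*y^3*z^2 - 2*x^3*y^2*z - 2*x*y^2*z^3 + x^4*y + 3*x^2*y*z^2 + y*z^4 - x^3*z + 2*x*y^2*z - x*z^3 - 3*x^2*y - 3*y*z^2 + 4*x*z + y
trace(a b^2 a b a^-1 b^-1 a^-1 b) = trace(a^-1 b a b^2 a b a^-1) trace(b) - trace(a^-1 b a b^2 a b a^-1 b) = x*y^2*z^3 - 2*x^2*y*z^2 - y^3*z^2 - y*z^4 + x^3*z + 2*x*y^2*z + x*z^3 - x^2*y + 3*y*z^2 - 4*x*z + y
trace(a^-1 b^-1 a b^2 a b a^-1 b^-1) = trace(a b^2 a b a^-1 b^-1 a^-1) trace(b) - trace(a b^2 a b a^-1 b^-1 a^-1 b) = -x*y^2*z^3 + 2*x^2*y*z^2 + y^3*z^2 + y*z^4 - x^3*z - x*y^2*z - x*z^3 - 4*y*z^2 + 4*x*z + y
trace(b^-1 a b^2 a b a) = trace(a b^2 a b a) trace(b) - trace(a b^2 a b a b) = x*y^2*z^2 - x^2*y*z - y^3*z - y*z^3 + x*z^2 + 3*y*z - x
trace(b^-1 a b^2 a b a^-1) = trace(b^-1 a b^2 a b) trace(a) - trace(b^-1 a b^2 a b a) = -x*y^2*z^2 + 2*x^2*y*z + y^3*z + y*z^3 - x^3 - x*y^2 - x*z^2 - 3*y*z + 3*x
trace(a^-1 b^-1 a b^2 a b a^-1) = trace(b^-1 a b^2 a b a^-1) trace(a) - trace(b^-1 a b^2 a b) = -x^2*y^2*z^2 + 2*x^3*y*z + x*y^3*z + x*y*z^3 - x^4 - x^2*y^2 - x^2*z^2 - 4*x*y*z + 4*x^2 + y^2 - 2
trace(b^-1 a b^2 a b a^-1 b^-2 a^-1) = trace(a^-1 b^-1 a b^2 a b a^-1 b^-1) trace(b) - trace(a^-1 b^-1 a b^2 a b a^-1) = -x*y^3*z^3 + 3*x^2*y^2*z^2 + y^4*z^2 + y^2*z^4 - 3*x^3*y*z - 2*x*y^3*z - 2*x*y*z^3 + x^4 + x^2*y^2 + x^2*z^2 - 4*y^2*z^2 + 8*x*y*z - 4*x^2 + 2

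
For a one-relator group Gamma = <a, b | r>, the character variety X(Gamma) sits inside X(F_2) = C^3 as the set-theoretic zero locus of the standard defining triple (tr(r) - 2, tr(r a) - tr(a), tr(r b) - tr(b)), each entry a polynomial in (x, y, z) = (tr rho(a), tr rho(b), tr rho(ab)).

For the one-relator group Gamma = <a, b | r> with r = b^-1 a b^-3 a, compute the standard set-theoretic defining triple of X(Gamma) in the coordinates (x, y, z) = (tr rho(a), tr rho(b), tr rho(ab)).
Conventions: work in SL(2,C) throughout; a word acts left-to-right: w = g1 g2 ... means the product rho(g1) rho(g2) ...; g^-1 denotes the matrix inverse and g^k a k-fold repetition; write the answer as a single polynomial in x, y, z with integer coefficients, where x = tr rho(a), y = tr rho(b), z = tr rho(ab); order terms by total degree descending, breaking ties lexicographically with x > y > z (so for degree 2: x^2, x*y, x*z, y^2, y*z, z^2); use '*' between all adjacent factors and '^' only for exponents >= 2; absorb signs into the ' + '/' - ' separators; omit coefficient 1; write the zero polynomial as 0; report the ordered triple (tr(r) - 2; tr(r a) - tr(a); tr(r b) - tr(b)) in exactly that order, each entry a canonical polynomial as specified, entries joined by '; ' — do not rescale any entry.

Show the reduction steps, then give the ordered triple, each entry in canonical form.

x^2*y^4 - 2*x*y^3*z - 2*x^2*y^2 + y^2*z^2 + 3*x*y*z - y^2 - z^2; x^3*y^4 - 2*x^2*y^3*z - 2*x^3*y^2 - x*y^4 + x*y^2*z^2 + 3*x^2*y*z + y^3*z + 2*x*y^2 - x*z^2 - 2*y*z; x^2*y^3 - x*y^2*z - 2*x^2*y - y^3 + x*z + 2*y

trace(a^2) = trace(a) trace(a) - trace(1)   [square of a] = x^2 - 2
trace(a^2 b) = trace(a) trace(b a) - trace(b)   [square of a] = x*z - y
next, trace(a b^-1 a) = trace(a^2) trace(b) - trace(a^2 b)   [inverse elimination on b] = x^2*y - x*z - y
next, trace(a b a b) = trace(b a) trace(b a) - trace(1)   [split at a repeated b] = z^2 - 2
trace(a b^-1 a b) = trace(a b a) trace(b) - trace(a b a b)   [inverse elimination on b] = x*y*z - y^2 - z^2 + 2
trace(a b^-1 a b^-1) = trace(a b^-1 a) trace(b) - trace(a b^-1 a b)   [inverse elimination on b] = x^2*y^2 - 2*x*y*z + z^2 - 2
trace(a b^-1 a b^-2) = trace(a b^-1 a b^-1) trace(b) - trace(a b^-1 a)   [inverse elimination on b] = x^2*y^3 - 2*x*y^2*z - x^2*y + y*z^2 + x*z - y
next, trace(b^-1 a b^-3 a) = trace(a b^-1 a b^-2) trace(b) - trace(a b^-1 a b^-1)   [inverse elimination on b] = x^2*y^4 - 2*x*y^3*z - 2*x^2*y^2 + y^2*z^2 + 3*x*y*z - y^2 - z^2 + 2
and trace(a^3) = trace(a) trace(a^2) - trace(a) = x^3 - 3*x
trace(a^3 b) = trace(a) trace(a b a) - trace(a b) = x^2*z - x*y - z
trace(b^-1 a^3) = trace(a^3) trace(b) - trace(a^3 b) = x^3*y - x^2*z - 2*x*y + z
next, trace(a b^-2 a^2) = trace(b^-1 a^3) trace(b) - trace(b^-1 a^3 b) = x^3*y^2 - x^2*y*z - x^3 - 2*x*y^2 + y*z + 3*x
trace(b a b) = trace(b) trace(a b) - trace(a) = y*z - x
and trace(a^2 b a b) = trace(a) trace(b a b a) - trace(b a b) = x*z^2 - y*z - x
trace(a^2 b a b^-1) = trace(a^2 b a) trace(b) - trace(a^2 b a b) = x^2*y*z - x*y^2 - x*z^2 + x
next, trace(a b^-2 a^2 b) = trace(a^2 b a b^-1) trace(b) - trace(a^2 b a) = x^2*y^2*z - x*y^3 - x*y*z^2 - x^2*z + 2*x*y + z
trace(a^2 b^-1 a b^-2) = trace(a b^-2 a^2) trace(b) - trace(a b^-2 a^2 b) = x^3*y^3 - 2*x^2*y^2*z - x^3*y - x*y^3 + x*y*z^2 + x^2*z + y^2*z + x*y - z
trace(a^2 b^-1 a b) = trace(a b a^2) trace(b) - trace(a b a^2 b) = x^2*y*z - x*y^2 - x*z^2 + x
trace(a^2 b^-1 a b^-1) = trace(a^2 b^-1 a) trace(b) - trace(a^2 b^-1 a b) = x^3*y^2 - 2*x^2*y*z - x*y^2 + x*z^2 + y*z - x
trace(b^-1 a b^-3 a^2) = trace(a^2 b^-1 a b^-2) trace(b) - trace(a^2 b^-1 a b^-1) = x^3*y^4 - 2*x^2*y^3*z - 2*x^3*y^2 - x*y^4 + x*y^2*z^2 + 3*x^2*y*z + y^3*z + 2*x*y^2 - x*z^2 - 2*y*z + x
and trace(b^-1 a^2 b^-1) = trace(a^2 b^-1) trace(b) - trace(a^2) = x^2*y^2 - x*y*z - x^2 - y^2 + 2
trace(a b^-3 a) = trace(b^-1 a^2 b^-1) trace(b) - trace(b^-1 a^2) = x^2*y^3 - x*y^2*z - 2*x^2*y - y^3 + x*z + 3*y
assemble the triple (trace(r) - 2; trace(r a) - x; trace(r b) - y)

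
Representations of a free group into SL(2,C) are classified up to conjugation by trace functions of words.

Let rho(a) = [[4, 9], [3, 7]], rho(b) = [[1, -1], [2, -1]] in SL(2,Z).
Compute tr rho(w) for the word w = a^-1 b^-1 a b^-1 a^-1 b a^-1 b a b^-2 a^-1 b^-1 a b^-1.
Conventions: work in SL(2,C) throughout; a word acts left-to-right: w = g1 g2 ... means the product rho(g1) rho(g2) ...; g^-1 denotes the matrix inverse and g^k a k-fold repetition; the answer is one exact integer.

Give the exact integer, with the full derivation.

rho(a^-1) = [[7, -9], [-3, 4]]
... * rho(b^-1) = [[-1, 1], [-2, 1]]  ->  [[11, -2], [-5, 1]]
... * rho(a) = [[4, 9], [3, 7]]  ->  [[38, 85], [-17, -38]]
... * rho(b^-1) = [[-1, 1], [-2, 1]]  ->  [[-208, 123], [93, -55]]
... * rho(a^-1) = [[7, -9], [-3, 4]]  ->  [[-1825, 2364], [816, -1057]]
... * rho(b) = [[1, -1], [2, -1]]  ->  [[2903, -539], [-1298, 241]]
... * rho(a^-1) = [[7, -9], [-3, 4]]  ->  [[21938, -28283], [-9809, 12646]]
... * rho(b) = [[1, -1], [2, -1]]  ->  [[-34628, 6345], [15483, -2837]]
... * rho(a) = [[4, 9], [3, 7]]  ->  [[-119477, -267237], [53421, 119488]]
... * rho(b^-1) = [[-1, 1], [-2, 1]]  ->  [[653951, -386714], [-292397, 172909]]
... * rho(b^-1) = [[-1, 1], [-2, 1]]  ->  [[119477, 267237], [-53421, -119488]]
... * rho(a^-1) = [[7, -9], [-3, 4]]  ->  [[34628, -6345], [-15483, 2837]]
... * rho(b^-1) = [[-1, 1], [-2, 1]]  ->  [[-21938, 28283], [9809, -12646]]
... * rho(a) = [[4, 9], [3, 7]]  ->  [[-2903, 539], [1298, -241]]
... * rho(b^-1) = [[-1, 1], [-2, 1]]  ->  [[1825, -2364], [-816, 1057]]
tr = 1825 + 1057 = 2882

2882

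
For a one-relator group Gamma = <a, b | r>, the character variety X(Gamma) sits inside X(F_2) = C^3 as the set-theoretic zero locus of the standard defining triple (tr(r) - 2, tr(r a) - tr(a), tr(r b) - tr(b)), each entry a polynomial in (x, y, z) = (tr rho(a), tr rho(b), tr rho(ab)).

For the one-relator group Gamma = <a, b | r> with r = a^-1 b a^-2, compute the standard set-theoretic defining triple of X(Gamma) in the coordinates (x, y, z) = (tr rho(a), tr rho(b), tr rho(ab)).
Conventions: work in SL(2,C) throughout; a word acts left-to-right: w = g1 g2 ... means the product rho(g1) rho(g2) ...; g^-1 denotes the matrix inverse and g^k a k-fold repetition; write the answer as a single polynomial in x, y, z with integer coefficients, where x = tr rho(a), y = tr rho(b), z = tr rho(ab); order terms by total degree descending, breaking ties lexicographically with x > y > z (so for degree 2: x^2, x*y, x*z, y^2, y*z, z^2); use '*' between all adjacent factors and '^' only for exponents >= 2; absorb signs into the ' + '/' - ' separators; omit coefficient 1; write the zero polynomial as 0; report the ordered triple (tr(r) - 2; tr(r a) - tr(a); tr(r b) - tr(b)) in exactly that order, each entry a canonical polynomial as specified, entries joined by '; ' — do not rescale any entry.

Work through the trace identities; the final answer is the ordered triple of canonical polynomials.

x^3*y - x^2*z - 2*x*y + z - 2; x^2*y - x*z - x - y; x^3*y^2 - 2*x^2*y*z - x*y^2 + x*z^2 + y*z - x - y

so tr(b a^-1) = tr(b) * tr(a) - tr(b a)   [inverse elimination on a] = x*y - z
so tr(a^-1 b a^-1) = tr(b a^-1) * tr(a) - tr(b)   [inverse elimination on a] = x^2*y - x*z - y
tr(a^-1 b a^-2) = tr(a^-1 b a^-1) * tr(a) - tr(a^-1 b)   [inverse elimination on a] = x^3*y - x^2*z - 2*x*y + z
tr(b^2) = tr(b) * tr(b) - tr(1)  (reduce the b square) = y^2 - 2
so tr(b^2 a) = tr(b) * tr(a b) - tr(a)  (reduce the b square) = y*z - x
so tr(b a^-1 b) = tr(b^2) * tr(a) - tr(b^2 a)  (eliminate a^-1) = x*y^2 - y*z - x
tr(b a b a) = tr(b a) * tr(b a) - tr(1)  (split on b) = z^2 - 2
tr(b a^-1 b a) = tr(b a b) * tr(a) - tr(b a b a)  (eliminate a^-1) = x*y*z - x^2 - z^2 + 2
so tr(a^-1 b a^-1 b) = tr(b a^-1 b) * tr(a) - tr(b a^-1 b a)  (eliminate a^-1) = x^2*y^2 - 2*x*y*z + z^2 - 2
tr(a^-1 b a^-2 b) = tr(a^-1 b a^-1 b) * tr(a) - tr(a^-1 b a^-1 b a)  (eliminate a^-1) = x^3*y^2 - 2*x^2*y*z - x*y^2 + x*z^2 + y*z - x
assemble the triple (tr(r) - 2; tr(r a) - x; tr(r b) - y)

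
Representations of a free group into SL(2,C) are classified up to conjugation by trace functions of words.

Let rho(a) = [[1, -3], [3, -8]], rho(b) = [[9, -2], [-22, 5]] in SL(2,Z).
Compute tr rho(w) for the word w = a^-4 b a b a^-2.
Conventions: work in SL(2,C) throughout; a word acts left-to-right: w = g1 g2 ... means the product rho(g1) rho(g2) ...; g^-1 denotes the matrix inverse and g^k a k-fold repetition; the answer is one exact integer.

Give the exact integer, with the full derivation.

56719565

rho(a^-1) = [[-8, 3], [-3, 1]]
... * rho(a^-1) = [[-8, 3], [-3, 1]]  ->  [[55, -21], [21, -8]]
... * rho(a^-1) = [[-8, 3], [-3, 1]]  ->  [[-377, 144], [-144, 55]]
... * rho(a^-1) = [[-8, 3], [-3, 1]]  ->  [[2584, -987], [987, -377]]
... * rho(b) = [[9, -2], [-22, 5]]  ->  [[44970, -10103], [17177, -3859]]
... * rho(a) = [[1, -3], [3, -8]]  ->  [[14661, -54086], [5600, -20659]]
... * rho(b) = [[9, -2], [-22, 5]]  ->  [[1321841, -299752], [504898, -114495]]
... * rho(a^-1) = [[-8, 3], [-3, 1]]  ->  [[-9675472, 3665771], [-3695699, 1400199]]
... * rho(a^-1) = [[-8, 3], [-3, 1]]  ->  [[66406463, -25360645], [25364995, -9686898]]
tr = 66406463 + -9686898 = 56719565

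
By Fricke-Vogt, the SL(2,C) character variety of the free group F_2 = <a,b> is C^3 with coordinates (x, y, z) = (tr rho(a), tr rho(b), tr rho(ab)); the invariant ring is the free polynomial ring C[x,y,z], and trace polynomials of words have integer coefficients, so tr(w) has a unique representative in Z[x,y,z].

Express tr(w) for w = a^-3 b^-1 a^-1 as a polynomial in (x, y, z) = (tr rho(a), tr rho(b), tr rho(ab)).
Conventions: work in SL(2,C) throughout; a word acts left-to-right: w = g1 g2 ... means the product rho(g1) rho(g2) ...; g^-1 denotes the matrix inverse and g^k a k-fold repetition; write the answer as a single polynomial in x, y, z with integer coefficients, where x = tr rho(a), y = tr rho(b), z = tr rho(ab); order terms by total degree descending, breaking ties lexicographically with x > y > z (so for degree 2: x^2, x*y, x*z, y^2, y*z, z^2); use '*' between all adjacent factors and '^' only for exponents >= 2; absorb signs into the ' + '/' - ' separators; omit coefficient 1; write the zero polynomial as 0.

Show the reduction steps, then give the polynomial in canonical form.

x^3*z - x^2*y - 2*x*z + y

reduce: tr(a^-1) = tr(a) = x
tr(a^-2) = tr(a^-1)*tr(a) - tr(1) = x^2 - 2
tr(b a^-1) = tr(b)*tr(a) - tr(b a) = x*y - z
tr(a^-2 b) = tr(b a^-1)*tr(a) - tr(b) = x^2*y - x*z - y
reduce: tr(a^-1 b^-1 a^-1) = tr(a^-2)*tr(b) - tr(a^-2 b) = x*z - y
reduce: tr(b^-1 a^-3) = tr(a^-1 b^-1 a^-1)*tr(a) - tr(a^-1 b^-1) = x^2*z - x*y - z
reduce: tr(a^-3 b^-1 a^-1) = tr(b^-1 a^-3)*tr(a) - tr(b^-1 a^-2) = x^3*z - x^2*y - 2*x*z + y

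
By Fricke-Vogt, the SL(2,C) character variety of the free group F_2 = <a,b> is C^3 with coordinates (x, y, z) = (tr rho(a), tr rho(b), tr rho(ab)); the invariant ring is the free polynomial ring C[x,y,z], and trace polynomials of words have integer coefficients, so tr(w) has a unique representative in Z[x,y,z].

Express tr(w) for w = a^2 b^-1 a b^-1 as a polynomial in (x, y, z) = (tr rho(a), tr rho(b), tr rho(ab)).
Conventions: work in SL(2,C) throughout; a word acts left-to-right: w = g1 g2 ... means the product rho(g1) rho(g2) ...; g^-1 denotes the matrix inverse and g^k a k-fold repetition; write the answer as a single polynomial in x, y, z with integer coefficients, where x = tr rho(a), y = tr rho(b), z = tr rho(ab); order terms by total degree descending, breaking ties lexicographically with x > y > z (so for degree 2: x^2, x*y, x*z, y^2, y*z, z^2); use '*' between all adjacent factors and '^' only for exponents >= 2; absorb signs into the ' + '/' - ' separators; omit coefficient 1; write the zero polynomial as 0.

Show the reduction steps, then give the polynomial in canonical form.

x^3*y^2 - 2*x^2*y*z - x*y^2 + x*z^2 + y*z - x

trace(a^2) = trace(a) trace(a) - trace(1)  (reduce the a square) = x^2 - 2
trace(a^3) = trace(a) trace(a^2) - trace(a)  (reduce the a square) = x^3 - 3*x
next, trace(a b a) = trace(a) trace(b a) - trace(b)  (reduce the a square) = x*z - y
trace(a^3 b) = trace(a) trace(a b a) - trace(a b)  (reduce the a square) = x^2*z - x*y - z
next, trace(a^2 b^-1 a) = trace(a^3) trace(b) - trace(a^3 b)  (eliminate b^-1) = x^3*y - x^2*z - 2*x*y + z
next, trace(b a b a) = trace(b a) trace(b a) - trace(1)  (split on b) = z^2 - 2
trace(b a b) = trace(b) trace(a b) - trace(a)  (reduce the b square) = y*z - x
next, trace(a b a^2 b) = trace(a) trace(b a b a) - trace(b a b)  (reduce the a square) = x*z^2 - y*z - x
next, trace(a^2 b^-1 a b) = trace(a b a^2) trace(b) - trace(a b a^2 b)  (eliminate b^-1) = x^2*y*z - x*y^2 - x*z^2 + x
trace(a^2 b^-1 a b^-1) = trace(a^2 b^-1 a) trace(b) - trace(a^2 b^-1 a b)  (eliminate b^-1) = x^3*y^2 - 2*x^2*y*z - x*y^2 + x*z^2 + y*z - x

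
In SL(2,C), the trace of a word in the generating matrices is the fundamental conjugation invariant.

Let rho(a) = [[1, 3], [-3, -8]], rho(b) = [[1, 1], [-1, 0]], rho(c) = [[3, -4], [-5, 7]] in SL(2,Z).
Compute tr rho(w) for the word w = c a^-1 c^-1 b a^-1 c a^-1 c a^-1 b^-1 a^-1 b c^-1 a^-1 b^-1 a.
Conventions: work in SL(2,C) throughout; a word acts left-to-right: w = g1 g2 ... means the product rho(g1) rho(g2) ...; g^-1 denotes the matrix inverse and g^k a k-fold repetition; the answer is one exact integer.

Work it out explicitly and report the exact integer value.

26880946

rho(c) = [[3, -4], [-5, 7]]
... * rho(a^-1) = [[-8, -3], [3, 1]]  ->  [[-36, -13], [61, 22]]
... * rho(c^-1) = [[7, 4], [5, 3]]  ->  [[-317, -183], [537, 310]]
... * rho(b) = [[1, 1], [-1, 0]]  ->  [[-134, -317], [227, 537]]
... * rho(a^-1) = [[-8, -3], [3, 1]]  ->  [[121, 85], [-205, -144]]
... * rho(c) = [[3, -4], [-5, 7]]  ->  [[-62, 111], [105, -188]]
... * rho(a^-1) = [[-8, -3], [3, 1]]  ->  [[829, 297], [-1404, -503]]
... * rho(c) = [[3, -4], [-5, 7]]  ->  [[1002, -1237], [-1697, 2095]]
... * rho(a^-1) = [[-8, -3], [3, 1]]  ->  [[-11727, -4243], [19861, 7186]]
... * rho(b^-1) = [[0, -1], [1, 1]]  ->  [[-4243, 7484], [7186, -12675]]
... * rho(a^-1) = [[-8, -3], [3, 1]]  ->  [[56396, 20213], [-95513, -34233]]
... * rho(b) = [[1, 1], [-1, 0]]  ->  [[36183, 56396], [-61280, -95513]]
... * rho(c^-1) = [[7, 4], [5, 3]]  ->  [[535261, 313920], [-906525, -531659]]
... * rho(a^-1) = [[-8, -3], [3, 1]]  ->  [[-3340328, -1291863], [5657223, 2187916]]
... * rho(b^-1) = [[0, -1], [1, 1]]  ->  [[-1291863, 2048465], [2187916, -3469307]]
... * rho(a) = [[1, 3], [-3, -8]]  ->  [[-7437258, -20263309], [12595837, 34318204]]
tr = -7437258 + 34318204 = 26880946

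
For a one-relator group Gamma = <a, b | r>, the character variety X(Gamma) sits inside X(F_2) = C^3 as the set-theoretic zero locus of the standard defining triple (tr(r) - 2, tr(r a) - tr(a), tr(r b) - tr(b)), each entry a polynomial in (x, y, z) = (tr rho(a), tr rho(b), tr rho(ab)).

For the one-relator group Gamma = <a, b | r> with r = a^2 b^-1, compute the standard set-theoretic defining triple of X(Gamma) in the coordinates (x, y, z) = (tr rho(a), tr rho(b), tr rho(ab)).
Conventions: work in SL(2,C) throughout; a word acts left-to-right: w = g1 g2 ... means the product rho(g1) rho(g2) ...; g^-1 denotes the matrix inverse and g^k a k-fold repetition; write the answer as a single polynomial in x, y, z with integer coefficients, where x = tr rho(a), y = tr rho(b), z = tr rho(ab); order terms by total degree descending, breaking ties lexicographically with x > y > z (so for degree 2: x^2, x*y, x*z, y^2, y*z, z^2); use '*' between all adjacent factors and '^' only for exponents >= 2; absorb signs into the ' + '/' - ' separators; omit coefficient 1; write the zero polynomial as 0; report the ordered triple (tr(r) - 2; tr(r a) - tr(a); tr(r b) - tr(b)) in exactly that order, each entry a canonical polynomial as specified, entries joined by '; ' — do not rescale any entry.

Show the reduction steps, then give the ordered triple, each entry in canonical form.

trace(a^2) = trace(a) trace(a) - trace(1) = x^2 - 2
so trace(a^2 b) = trace(a) trace(b a) - trace(b) = x*z - y
trace(a^2 b^-1) = trace(a^2) trace(b) - trace(a^2 b) = x^2*y - x*z - y
so trace(a^3) = trace(a) trace(a^2) - trace(a)  (reduce the a square) = x^3 - 3*x
trace(a^3 b) = trace(a) trace(b a^2) - trace(b a)  (reduce the a square) = x^2*z - x*y - z
trace(a^2 b^-1 a) = trace(a^3) trace(b) - trace(a^3 b)  (eliminate b^-1) = x^3*y - x^2*z - 2*x*y + z
assemble the triple (trace(r) - 2; trace(r a) - x; trace(r b) - y)

x^2*y - x*z - y - 2; x^3*y - x^2*z - 2*x*y - x + z; x^2 - y - 2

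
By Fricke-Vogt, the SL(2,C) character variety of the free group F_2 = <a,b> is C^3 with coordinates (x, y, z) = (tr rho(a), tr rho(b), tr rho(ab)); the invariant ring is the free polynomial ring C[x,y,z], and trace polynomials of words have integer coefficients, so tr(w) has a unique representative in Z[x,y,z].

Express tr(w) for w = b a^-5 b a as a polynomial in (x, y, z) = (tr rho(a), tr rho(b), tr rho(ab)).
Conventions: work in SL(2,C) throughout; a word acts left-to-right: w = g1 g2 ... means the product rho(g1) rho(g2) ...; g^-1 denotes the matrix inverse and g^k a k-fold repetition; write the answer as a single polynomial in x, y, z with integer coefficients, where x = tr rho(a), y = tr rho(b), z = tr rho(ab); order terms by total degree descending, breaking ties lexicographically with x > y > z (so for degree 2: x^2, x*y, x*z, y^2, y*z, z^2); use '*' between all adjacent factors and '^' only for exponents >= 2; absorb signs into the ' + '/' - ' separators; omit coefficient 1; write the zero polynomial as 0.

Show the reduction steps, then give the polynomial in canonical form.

and trace(b a b) = trace(b) * trace(a b) - trace(a) = y*z - x
trace(b a b a) = trace(a b) * trace(a b) - trace(1) = z^2 - 2
and trace(a^-1 b a b) = trace(b a b) * trace(a) - trace(b a b a) = x*y*z - x^2 - z^2 + 2
next, trace(a^-1 b a b a^-1) = trace(a^-1 b a b) * trace(a) - trace(a^-1 b a b a) = x^2*y*z - x^3 - x*z^2 - y*z + 3*x
trace(b a b a^-3) = trace(a^-1 b a b a^-1) * trace(a) - trace(a^-1 b a b) = x^3*y*z - x^4 - x^2*z^2 - 2*x*y*z + 4*x^2 + z^2 - 2
trace(a^-1 b a b a^-3) = trace(b a b a^-3) * trace(a) - trace(b a b a^-2) = x^4*y*z - x^5 - x^3*z^2 - 3*x^2*y*z + 5*x^3 + 2*x*z^2 + y*z - 5*x
trace(b a^-5 b a) = trace(a^-1 b a b a^-3) * trace(a) - trace(a^-1 b a b a^-2) = x^5*y*z - x^6 - x^4*z^2 - 4*x^3*y*z + 6*x^4 + 3*x^2*z^2 + 3*x*y*z - 9*x^2 - z^2 + 2

x^5*y*z - x^6 - x^4*z^2 - 4*x^3*y*z + 6*x^4 + 3*x^2*z^2 + 3*x*y*z - 9*x^2 - z^2 + 2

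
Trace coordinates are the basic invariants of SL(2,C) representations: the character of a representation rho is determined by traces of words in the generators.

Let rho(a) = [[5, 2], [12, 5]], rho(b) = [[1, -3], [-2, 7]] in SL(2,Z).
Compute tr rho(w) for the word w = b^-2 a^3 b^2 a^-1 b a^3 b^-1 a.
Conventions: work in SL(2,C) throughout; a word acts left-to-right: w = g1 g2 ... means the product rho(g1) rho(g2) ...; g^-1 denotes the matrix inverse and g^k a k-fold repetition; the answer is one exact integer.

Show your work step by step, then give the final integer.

rho(b^-1) = [[7, 3], [2, 1]]
... * rho(b^-1) = [[7, 3], [2, 1]]  ->  [[55, 24], [16, 7]]
... * rho(a) = [[5, 2], [12, 5]]  ->  [[563, 230], [164, 67]]
... * rho(a) = [[5, 2], [12, 5]]  ->  [[5575, 2276], [1624, 663]]
... * rho(a) = [[5, 2], [12, 5]]  ->  [[55187, 22530], [16076, 6563]]
... * rho(b) = [[1, -3], [-2, 7]]  ->  [[10127, -7851], [2950, -2287]]
... * rho(b) = [[1, -3], [-2, 7]]  ->  [[25829, -85338], [7524, -24859]]
... * rho(a^-1) = [[5, -2], [-12, 5]]  ->  [[1153201, -478348], [335928, -139343]]
... * rho(b) = [[1, -3], [-2, 7]]  ->  [[2109897, -6808039], [614614, -1983185]]
... * rho(a) = [[5, 2], [12, 5]]  ->  [[-71146983, -29820401], [-20725150, -8686697]]
... * rho(a) = [[5, 2], [12, 5]]  ->  [[-713579727, -291395971], [-207866114, -84883785]]
... * rho(a) = [[5, 2], [12, 5]]  ->  [[-7064650287, -2884139309], [-2057935990, -840151153]]
... * rho(b^-1) = [[7, 3], [2, 1]]  ->  [[-55220830627, -24078090170], [-16085854236, -7013959123]]
... * rho(a) = [[5, 2], [12, 5]]  ->  [[-565041235175, -230832112104], [-164596780656, -67241504087]]
tr = -565041235175 + -67241504087 = -632282739262

-632282739262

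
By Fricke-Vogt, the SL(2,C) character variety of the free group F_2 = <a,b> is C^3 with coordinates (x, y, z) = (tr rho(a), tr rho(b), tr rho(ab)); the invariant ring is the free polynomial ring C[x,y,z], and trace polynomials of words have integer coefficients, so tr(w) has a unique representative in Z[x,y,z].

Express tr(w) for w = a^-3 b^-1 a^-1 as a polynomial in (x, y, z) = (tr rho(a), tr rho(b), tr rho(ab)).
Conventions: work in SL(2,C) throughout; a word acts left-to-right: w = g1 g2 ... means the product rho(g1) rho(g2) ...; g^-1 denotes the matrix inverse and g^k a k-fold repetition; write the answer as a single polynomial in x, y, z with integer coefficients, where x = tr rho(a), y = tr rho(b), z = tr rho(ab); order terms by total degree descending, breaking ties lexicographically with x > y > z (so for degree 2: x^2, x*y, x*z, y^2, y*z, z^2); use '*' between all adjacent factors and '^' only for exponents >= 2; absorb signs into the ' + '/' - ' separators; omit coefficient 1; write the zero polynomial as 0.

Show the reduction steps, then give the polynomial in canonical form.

x^3*z - x^2*y - 2*x*z + y

and trace(b^-1) = trace(b) = y
trace(b^-1 a) = trace(a) trace(b) - trace(a b) = x*y - z
trace(a^-1 b^-1) = trace(b^-1) trace(a) - trace(b^-1 a) = z
and trace(a^-2 b^-1) = trace(a^-1 b^-1) trace(a) - trace(a^-1 b^-1 a) = x*z - y
trace(a^-3 b^-1) = trace(a^-2 b^-1) trace(a) - trace(a^-2 b^-1 a) = x^2*z - x*y - z
trace(a^-3 b^-1 a^-1) = trace(a^-3 b^-1) trace(a) - trace(a^-3 b^-1 a) = x^3*z - x^2*y - 2*x*z + y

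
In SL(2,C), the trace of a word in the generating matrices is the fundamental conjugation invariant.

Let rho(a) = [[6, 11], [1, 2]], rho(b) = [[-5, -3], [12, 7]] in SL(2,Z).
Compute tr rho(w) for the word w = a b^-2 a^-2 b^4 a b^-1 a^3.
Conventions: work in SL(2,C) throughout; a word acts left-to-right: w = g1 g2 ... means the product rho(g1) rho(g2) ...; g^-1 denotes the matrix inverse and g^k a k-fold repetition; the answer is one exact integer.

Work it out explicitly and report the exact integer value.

rho(a) = [[6, 11], [1, 2]]
... * rho(b^-1) = [[7, 3], [-12, -5]]  ->  [[-90, -37], [-17, -7]]
... * rho(b^-1) = [[7, 3], [-12, -5]]  ->  [[-186, -85], [-35, -16]]
... * rho(a^-1) = [[2, -11], [-1, 6]]  ->  [[-287, 1536], [-54, 289]]
... * rho(a^-1) = [[2, -11], [-1, 6]]  ->  [[-2110, 12373], [-397, 2328]]
... * rho(b) = [[-5, -3], [12, 7]]  ->  [[159026, 92941], [29921, 17487]]
... * rho(b) = [[-5, -3], [12, 7]]  ->  [[320162, 173509], [60239, 32646]]
... * rho(b) = [[-5, -3], [12, 7]]  ->  [[481298, 254077], [90557, 47805]]
... * rho(b) = [[-5, -3], [12, 7]]  ->  [[642434, 334645], [120875, 62964]]
... * rho(a) = [[6, 11], [1, 2]]  ->  [[4189249, 7736064], [788214, 1455553]]
... * rho(b^-1) = [[7, 3], [-12, -5]]  ->  [[-63508025, -26112573], [-11949138, -4913123]]
... * rho(a) = [[6, 11], [1, 2]]  ->  [[-407160723, -750813421], [-76607951, -141266764]]
... * rho(a) = [[6, 11], [1, 2]]  ->  [[-3193777759, -5980394795], [-600914470, -1125220989]]
... * rho(a) = [[6, 11], [1, 2]]  ->  [[-25143061349, -47092344939], [-4730707809, -8860501148]]
tr = -25143061349 + -8860501148 = -34003562497

-34003562497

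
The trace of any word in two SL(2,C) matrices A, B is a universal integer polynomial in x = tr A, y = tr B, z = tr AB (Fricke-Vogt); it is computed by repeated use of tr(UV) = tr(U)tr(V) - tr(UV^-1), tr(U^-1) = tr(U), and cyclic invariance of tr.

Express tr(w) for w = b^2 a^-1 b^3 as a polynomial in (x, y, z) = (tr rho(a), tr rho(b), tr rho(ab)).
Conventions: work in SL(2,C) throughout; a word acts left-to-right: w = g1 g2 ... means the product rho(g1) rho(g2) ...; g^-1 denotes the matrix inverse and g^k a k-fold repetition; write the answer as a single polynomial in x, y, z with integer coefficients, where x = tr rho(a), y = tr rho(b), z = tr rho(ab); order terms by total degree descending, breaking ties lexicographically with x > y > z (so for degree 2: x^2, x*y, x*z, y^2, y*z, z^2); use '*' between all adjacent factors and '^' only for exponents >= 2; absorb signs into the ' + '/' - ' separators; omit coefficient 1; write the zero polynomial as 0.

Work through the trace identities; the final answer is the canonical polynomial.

x*y^5 - y^4*z - 4*x*y^3 + 3*y^2*z + 3*x*y - z

trace(b^2) = trace(b) * trace(b) - trace(1) = y^2 - 2
trace(b^3) = trace(b) * trace(b^2) - trace(b) = y^3 - 3*y
trace(b^4) = trace(b) * trace(b^3) - trace(b^2) = y^4 - 4*y^2 + 2
trace(b^5) = trace(b) * trace(b^4) - trace(b^3) = y^5 - 5*y^3 + 5*y
trace(b a b) = trace(b) * trace(a b) - trace(a) = y*z - x
trace(a b^3) = trace(b) * trace(b a b) - trace(b a) = y^2*z - x*y - z
trace(b^2 a b^2) = trace(b) * trace(a b^3) - trace(a b^2) = y^3*z - x*y^2 - 2*y*z + x
trace(b^5 a) = trace(b) * trace(b^2 a b^2) - trace(b^2 a b) = y^4*z - x*y^3 - 3*y^2*z + 2*x*y + z
trace(b^2 a^-1 b^3) = trace(b^5) * trace(a) - trace(b^5 a) = x*y^5 - y^4*z - 4*x*y^3 + 3*y^2*z + 3*x*y - z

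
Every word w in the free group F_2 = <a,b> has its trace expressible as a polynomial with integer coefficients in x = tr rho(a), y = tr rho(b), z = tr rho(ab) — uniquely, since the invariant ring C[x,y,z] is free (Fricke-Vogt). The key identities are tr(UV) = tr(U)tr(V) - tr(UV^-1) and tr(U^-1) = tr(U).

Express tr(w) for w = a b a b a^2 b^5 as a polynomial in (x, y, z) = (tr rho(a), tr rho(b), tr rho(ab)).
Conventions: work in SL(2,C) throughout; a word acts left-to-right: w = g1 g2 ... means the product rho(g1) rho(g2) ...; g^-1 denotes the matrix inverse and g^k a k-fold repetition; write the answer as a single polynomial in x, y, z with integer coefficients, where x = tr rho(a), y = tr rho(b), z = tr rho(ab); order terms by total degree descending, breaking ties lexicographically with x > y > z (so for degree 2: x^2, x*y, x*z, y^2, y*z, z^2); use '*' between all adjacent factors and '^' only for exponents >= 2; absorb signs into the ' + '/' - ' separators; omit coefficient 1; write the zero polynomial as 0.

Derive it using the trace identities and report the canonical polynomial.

trace(b a b a) = trace(a b) * trace(a b) - trace(1)   [split at repeated a] = z^2 - 2
reduce: trace(a b a b a b) = trace(b a b a) * trace(b a) - trace(a b)   [split at repeated b] = z^3 - 3*z
so trace(b a b) = trace(b) * trace(a b) - trace(a) = y*z - x
so trace(a b a b a) = trace(a) * trace(b a b a) - trace(b a b) = x*z^2 - y*z - x
reduce: trace(b a b a b a b) = trace(b) * trace(a b a b a b) - trace(a b a b a) = y*z^3 - x*z^2 - 2*y*z + x
reduce: trace(b^3 a b a b a) = trace(b) * trace(b a b a b a b) - trace(b a b a b a) = y^2*z^3 - x*y*z^2 - 2*y^2*z - z^3 + x*y + 3*z
reduce: trace(a b a) = trace(a) * trace(b a) - trace(b) = x*z - y
trace(a b a b^2) = trace(b) * trace(a b a b) - trace(a b a) = y*z^2 - x*z - y
so trace(b^2 a b a b) = trace(b) * trace(a b a b^2) - trace(a b a b) = y^2*z^2 - x*y*z - y^2 - z^2 + 2
trace(b^3 a b a b) = trace(b) * trace(b^2 a b a b) - trace(b^2 a b a) = y^3*z^2 - x*y^2*z - y^3 - 2*y*z^2 + x*z + 3*y
trace(b^2 a b a b a^2 b) = trace(a) * trace(b^3 a b a b a) - trace(b^3 a b a b) = x*y^2*z^3 - x^2*y*z^2 - y^3*z^2 - x*y^2*z - x*z^3 + x^2*y + y^3 + 2*y*z^2 + 2*x*z - 3*y
so trace(b^2 a b a b a^2) = trace(a) * trace(b^2 a b a b a) - trace(b^2 a b a b) = x*y*z^3 - x^2*z^2 - y^2*z^2 - x*y*z + x^2 + y^2 + z^2 - 2
reduce: trace(b a b a b a^2 b^3) = trace(b) * trace(b^2 a b a b a^2 b) - trace(b^2 a b a b a^2) = x*y^3*z^3 - x^2*y^2*z^2 - y^4*z^2 - x*y^3*z - 2*x*y*z^3 + x^2*y^2 + x^2*z^2 + y^4 + 3*y^2*z^2 + 3*x*y*z - x^2 - 4*y^2 - z^2 + 2
so trace(a b a b a^2 b^5) = trace(b) * trace(b a b a b a^2 b^3) - trace(b a b a b a^2 b^2) = x*y^4*z^3 - x^2*y^3*z^2 - y^5*z^2 - x*y^4*z - 3*x*y^2*z^3 + x^2*y^3 + 2*x^2*y*z^2 + y^5 + 4*y^3*z^2 + 4*x*y^2*z + x*z^3 - 2*x^2*y - 5*y^3 - 3*y*z^2 - 2*x*z + 5*y

x*y^4*z^3 - x^2*y^3*z^2 - y^5*z^2 - x*y^4*z - 3*x*y^2*z^3 + x^2*y^3 + 2*x^2*y*z^2 + y^5 + 4*y^3*z^2 + 4*x*y^2*z + x*z^3 - 2*x^2*y - 5*y^3 - 3*y*z^2 - 2*x*z + 5*y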